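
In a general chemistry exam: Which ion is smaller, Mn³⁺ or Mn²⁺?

For a single element, ionic radius drops as positive charge rises — Mn³⁺ < Mn²⁺.

Mn³⁺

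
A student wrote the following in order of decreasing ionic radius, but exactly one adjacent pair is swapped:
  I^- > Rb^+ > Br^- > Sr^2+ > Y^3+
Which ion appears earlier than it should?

Rb^+

Check each adjacent pair. Rb^+ and Br^- are reversed: both have 36 electrons but Z(Rb)=37 > Z(Br)=35, so Rb^+ should be the smaller of the two. No other neighbouring pair contradicts the periodic trends, so Rb^+ is the ion listed too early.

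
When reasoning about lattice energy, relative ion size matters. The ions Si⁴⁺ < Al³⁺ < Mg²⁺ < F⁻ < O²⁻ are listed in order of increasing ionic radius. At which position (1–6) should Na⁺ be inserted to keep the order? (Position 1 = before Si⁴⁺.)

4

All of these have 10 electrons (isoelectronic). With the same electron cloud, the ion with the most protons pulls it in tightest. Nuclear charges: Si⁴⁺ (Z=14), Al³⁺ (Z=13), Mg²⁺ (Z=12), Na⁺ (Z=11), F⁻ (Z=9), O²⁻ (Z=8). Highest Z is smallest.
With Na⁺ included the full order is Si⁴⁺ < Al³⁺ < Mg²⁺ < Na⁺ < F⁻ < O²⁻, so it takes position 4.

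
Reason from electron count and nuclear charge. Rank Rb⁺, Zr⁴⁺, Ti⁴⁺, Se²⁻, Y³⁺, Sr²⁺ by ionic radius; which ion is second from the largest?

First list Z and electron count for each: Ti⁴⁺ has 18 e⁻ (Z=22), Zr⁴⁺ has 36 e⁻ (Z=40), Y³⁺ has 36 e⁻ (Z=39), Sr²⁺ has 36 e⁻ (Z=38), Rb⁺ has 36 e⁻ (Z=37), Se²⁻ has 36 e⁻ (Z=34). Ti⁴⁺ < Zr⁴⁺ (same group, 1 shell fewer); Zr⁴⁺ < Y³⁺ (both 36 e⁻, Z=40>39); Y³⁺ < Sr²⁺ (isoelectronic, higher Z=39 is smaller); Sr²⁺ < Rb⁺ (both 36 e⁻, Z=38>37); Rb⁺ < Se²⁻ (both 36 e⁻, Z=37>34).
So the order is Ti⁴⁺ < Zr⁴⁺ < Y³⁺ < Sr²⁺ < Rb⁺ < Se²⁻; the 2nd-largest ion is Rb⁺.

Rb⁺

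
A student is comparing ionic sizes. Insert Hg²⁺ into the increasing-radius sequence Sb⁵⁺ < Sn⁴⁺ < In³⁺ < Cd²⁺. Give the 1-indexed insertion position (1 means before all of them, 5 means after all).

5

Electron counts and nuclear charges: Sb⁵⁺ has 46 e⁻ (Z=51), Sn⁴⁺ has 46 e⁻ (Z=50), In³⁺ has 46 e⁻ (Z=49), Cd²⁺ has 46 e⁻ (Z=48), Hg²⁺ has 78 e⁻ (Z=80). Sb⁵⁺ < Sn⁴⁺ (both 46 e⁻, Z=51>50); Sn⁴⁺ < In³⁺ (both 46 e⁻, Z=50>49); In³⁺ < Cd²⁺ (isoelectronic, higher Z=49 is smaller); Cd²⁺ < Hg²⁺ (same group, period 5 vs 6).
With Hg²⁺ included the full order is Sb⁵⁺ < Sn⁴⁺ < In³⁺ < Cd²⁺ < Hg²⁺, so it takes position 5.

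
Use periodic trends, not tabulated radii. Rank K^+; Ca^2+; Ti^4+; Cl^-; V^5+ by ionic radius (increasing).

Each ion has 18 electrons. The ranking follows nuclear charge in reverse — greater Z gives a smaller radius. V^5+ (Z=23), Ti^4+ (Z=22), Ca^2+ (Z=20), K^+ (Z=19), Cl^- (Z=17).

V^5+ < Ti^4+ < Ca^2+ < K^+ < Cl^-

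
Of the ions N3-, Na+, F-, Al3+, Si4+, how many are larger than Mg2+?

Isoelectronic series (10 e⁻ each). Size is set by nuclear charge: more protons means a smaller ion. Si4+ (Z=14), Al3+ (Z=13), Mg2+ (Z=12), Na+ (Z=11), F- (Z=9), N3- (Z=7).
Relative to Mg2+, the ions that are larger are Na+, F-, N3-. Count: 3.

3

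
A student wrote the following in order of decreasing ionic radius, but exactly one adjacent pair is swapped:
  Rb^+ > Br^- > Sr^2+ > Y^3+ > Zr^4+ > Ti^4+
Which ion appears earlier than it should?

The pair Rb^+, Br^- is the wrong way round — both have 36 electrons but Z(Rb)=37 > Z(Br)=35, so Rb^+ should be the smaller of the two. All other adjacent pairs agree with periodic trends, so Rb^+ is the misplaced ion.

Rb^+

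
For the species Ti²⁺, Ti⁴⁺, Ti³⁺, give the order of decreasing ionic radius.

Ti²⁺ > Ti³⁺ > Ti⁴⁺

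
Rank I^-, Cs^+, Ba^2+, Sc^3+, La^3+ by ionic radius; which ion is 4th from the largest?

Work out protons and electrons: Sc^3+ has 18 e⁻ (Z=21), La^3+ has 54 e⁻ (Z=57), Ba^2+ has 54 e⁻ (Z=56), Cs^+ has 54 e⁻ (Z=55), I^- has 54 e⁻ (Z=53). Sc^3+ < La^3+ (same group, period 4 vs 6); La^3+ < Ba^2+ (isoelectronic, higher Z=57 is smaller); Ba^2+ < Cs^+ (isoelectronic, higher Z=56 is smaller); Cs^+ < I^- (isoelectronic, higher Z=55 is smaller).
Ordering: Sc^3+ < La^3+ < Ba^2+ < Cs^+ < I^-. The 4th largest is La^3+.

La^3+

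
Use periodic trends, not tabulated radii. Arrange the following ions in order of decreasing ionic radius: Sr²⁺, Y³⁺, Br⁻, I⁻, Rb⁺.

I⁻ > Br⁻ > Rb⁺ > Sr²⁺ > Y³⁺

Y³⁺: 36 e⁻, Z=39, Sr²⁺: 36 e⁻, Z=38, Rb⁺: 36 e⁻, Z=37, Br⁻: 36 e⁻, Z=35, I⁻: 54 e⁻, Z=53. Y³⁺ < Sr²⁺ (both 36 e⁻, Z=39>38); Sr²⁺ < Rb⁺ (both 36 e⁻, Z=38>37); Rb⁺ < Br⁻ (both 36 e⁻, Z=37>35); Br⁻ < I⁻ (same group, period 4 vs 5).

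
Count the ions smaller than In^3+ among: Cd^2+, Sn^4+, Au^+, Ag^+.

1

Work out protons and electrons: Sn^4+: 46 e⁻, Z=50, In^3+: 46 e⁻, Z=49, Cd^2+: 46 e⁻, Z=48, Ag^+: 46 e⁻, Z=47, Au^+: 78 e⁻, Z=79. Sn^4+ < In^3+ (isoelectronic, higher Z=50 is smaller); In^3+ < Cd^2+ (isoelectronic, higher Z=49 is smaller); Cd^2+ < Ag^+ (both 46 e⁻, Z=48>47); Ag^+ < Au^+ (same group, period 5 vs 6).
Overall: Sn^4+ < In^3+ < Cd^2+ < Ag^+ < Au^+. In^3+ has 1 below it and 3 above. Count: 1.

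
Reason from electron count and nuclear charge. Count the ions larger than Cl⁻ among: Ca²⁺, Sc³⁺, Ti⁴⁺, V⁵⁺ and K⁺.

0

All of these have 18 electrons (isoelectronic). With the same electron cloud, the ion with the most protons pulls it in tightest. Nuclear charges: V⁵⁺ (Z=23), Ti⁴⁺ (Z=22), Sc³⁺ (Z=21), Ca²⁺ (Z=20), K⁺ (Z=19), Cl⁻ (Z=17). Highest Z is smallest.
Placing each against Cl⁻: smaller — V⁵⁺, Ti⁴⁺, Sc³⁺, Ca²⁺, K⁺; larger — none. That's 0.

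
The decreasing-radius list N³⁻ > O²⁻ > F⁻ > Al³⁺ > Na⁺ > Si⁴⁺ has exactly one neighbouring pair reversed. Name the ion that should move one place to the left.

Na⁺

Compare adjacent ions: they are isoelectronic (10 e⁻) and Al has more protons than Na (13 vs 11), making Al³⁺ smaller — yet in this decreasing list Al³⁺ sits before Na⁺. Nothing else is reversed, so Na⁺ should move one place to the left.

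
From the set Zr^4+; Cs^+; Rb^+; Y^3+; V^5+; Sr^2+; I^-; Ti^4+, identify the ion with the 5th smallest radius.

Sr^2+

First list Z and electron count for each: V^5+ has 18 e⁻ (Z=23), Ti^4+ has 18 e⁻ (Z=22), Zr^4+ has 36 e⁻ (Z=40), Y^3+ has 36 e⁻ (Z=39), Sr^2+ has 36 e⁻ (Z=38), Rb^+ has 36 e⁻ (Z=37), Cs^+ has 54 e⁻ (Z=55), I^- has 54 e⁻ (Z=53). V^5+ < Ti^4+ (both 18 e⁻, Z=23>22); Ti^4+ < Zr^4+ (same group, period 4 vs 5); Zr^4+ < Y^3+ (both 36 e⁻, Z=40>39); Y^3+ < Sr^2+ (isoelectronic, higher Z=39 is smaller); Sr^2+ < Rb^+ (isoelectronic, higher Z=38 is smaller); Rb^+ < Cs^+ (same group, 1 shell fewer); Cs^+ < I^- (both 54 e⁻, Z=55>53).
So the order is V^5+ < Ti^4+ < Zr^4+ < Y^3+ < Sr^2+ < Rb^+ < Cs^+ < I^-; the 5th-smallest ion is Sr^2+.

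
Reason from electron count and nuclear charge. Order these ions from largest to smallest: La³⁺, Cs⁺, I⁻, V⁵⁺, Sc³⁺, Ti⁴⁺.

I⁻ > Cs⁺ > La³⁺ > Sc³⁺ > Ti⁴⁺ > V⁵⁺

First list Z and electron count for each: V⁵⁺ has 18 e⁻ (Z=23), Ti⁴⁺ has 18 e⁻ (Z=22), Sc³⁺ has 18 e⁻ (Z=21), La³⁺ has 54 e⁻ (Z=57), Cs⁺ has 54 e⁻ (Z=55), I⁻ has 54 e⁻ (Z=53). V⁵⁺ < Ti⁴⁺ (both 18 e⁻, Z=23>22); Ti⁴⁺ < Sc³⁺ (isoelectronic, higher Z=22 is smaller); Sc³⁺ < La³⁺ (same group, 2 shells fewer); La³⁺ < Cs⁺ (both 54 e⁻, Z=57>55); Cs⁺ < I⁻ (isoelectronic, higher Z=55 is smaller).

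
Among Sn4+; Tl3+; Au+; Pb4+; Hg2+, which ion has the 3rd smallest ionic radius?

Sn4+ has 46 e⁻ (Z=50), Pb4+ has 78 e⁻ (Z=82), Tl3+ has 78 e⁻ (Z=81), Hg2+ has 78 e⁻ (Z=80), Au+ has 78 e⁻ (Z=79). Sn4+ < Pb4+ (same group, period 5 vs 6); Pb4+ < Tl3+ (isoelectronic, higher Z=82 is smaller); Tl3+ < Hg2+ (both 78 e⁻, Z=81>80); Hg2+ < Au+ (both 78 e⁻, Z=80>79).
That gives Sn4+ < Pb4+ < Tl3+ < Hg2+ < Au+. From the smallest end, number 3 is Tl3+.

Tl3+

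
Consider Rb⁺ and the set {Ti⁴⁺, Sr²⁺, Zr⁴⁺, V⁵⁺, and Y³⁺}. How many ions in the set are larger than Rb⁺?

First list Z and electron count for each: V⁵⁺ (Z=23, 18 e⁻), Ti⁴⁺ (Z=22, 18 e⁻), Zr⁴⁺ (Z=40, 36 e⁻), Y³⁺ (Z=39, 36 e⁻), Sr²⁺ (Z=38, 36 e⁻), Rb⁺ (Z=37, 36 e⁻). V⁵⁺ < Ti⁴⁺ (isoelectronic, higher Z=23 is smaller); Ti⁴⁺ < Zr⁴⁺ (same group, 1 shell fewer); Zr⁴⁺ < Y³⁺ (both 36 e⁻, Z=40>39); Y³⁺ < Sr²⁺ (both 36 e⁻, Z=39>38); Sr²⁺ < Rb⁺ (both 36 e⁻, Z=38>37).
Placing each against Rb⁺: smaller — V⁵⁺, Ti⁴⁺, Zr⁴⁺, Y³⁺, Sr²⁺; larger — none. Count: 0.

0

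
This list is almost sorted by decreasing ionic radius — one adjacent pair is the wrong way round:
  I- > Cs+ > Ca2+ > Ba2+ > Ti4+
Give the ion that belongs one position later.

Ca2+

The pair Ca2+, Ba2+ is the wrong way round — Ca2+ and Ba2+ are in one column with the same charge; the lighter period-4 ion has 2 fewer shells and is smaller. All other adjacent pairs agree with periodic trends, so Ca2+ is the misplaced ion.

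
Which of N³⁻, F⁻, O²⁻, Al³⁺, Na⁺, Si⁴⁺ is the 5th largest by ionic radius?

Al³⁺

All of these have 10 electrons (isoelectronic). With the same electron cloud, the ion with the most protons pulls it in tightest. Nuclear charges: Si⁴⁺ (Z=14), Al³⁺ (Z=13), Na⁺ (Z=11), F⁻ (Z=9), O²⁻ (Z=8), N³⁻ (Z=7). Highest Z is smallest.
So the order is Si⁴⁺ < Al³⁺ < Na⁺ < F⁻ < O²⁻ < N³⁻; the 5th-largest ion is Al³⁺.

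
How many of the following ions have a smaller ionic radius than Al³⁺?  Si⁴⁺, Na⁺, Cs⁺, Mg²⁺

1

Tabulating Z and e⁻: Si⁴⁺ (Z=14, 10 e⁻), Al³⁺ (Z=13, 10 e⁻), Mg²⁺ (Z=12, 10 e⁻), Na⁺ (Z=11, 10 e⁻), Cs⁺ (Z=55, 54 e⁻). Si⁴⁺ < Al³⁺ (both 10 e⁻, Z=14>13); Al³⁺ < Mg²⁺ (both 10 e⁻, Z=13>12); Mg²⁺ < Na⁺ (both 10 e⁻, Z=12>11); Na⁺ < Cs⁺ (same group, 3 shells fewer).
Placing each against Al³⁺: smaller — Si⁴⁺; larger — Mg²⁺, Na⁺, Cs⁺. That's 1.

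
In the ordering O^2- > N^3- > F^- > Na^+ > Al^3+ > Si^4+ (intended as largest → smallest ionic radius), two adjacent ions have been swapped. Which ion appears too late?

N^3-

Compare adjacent ions: they are isoelectronic (10 e⁻) and O has more protons than N (8 vs 7), making O^2- smaller — yet in this decreasing list O^2- sits before N^3-. Nothing else is reversed, so N^3- should move one place to the left.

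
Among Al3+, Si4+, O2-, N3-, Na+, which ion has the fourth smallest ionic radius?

These species are isoelectronic with 10 electrons. The only difference is the number of protons: Si4+ (Z=14), Al3+ (Z=13), Na+ (Z=11), O2- (Z=8), N3- (Z=7). The strongest nuclear pull (Si4+) gives the smallest ion.
So the order is Si4+ < Al3+ < Na+ < O2- < N3-; the 4th-smallest ion is O2-.

O2-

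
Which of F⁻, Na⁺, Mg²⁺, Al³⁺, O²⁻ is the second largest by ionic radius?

F⁻

Each ion has 10 electrons. The ranking follows nuclear charge in reverse — greater Z gives a smaller radius. Al³⁺ (Z=13), Mg²⁺ (Z=12), Na⁺ (Z=11), F⁻ (Z=9), O²⁻ (Z=8).
That gives Al³⁺ < Mg²⁺ < Na⁺ < F⁻ < O²⁻. From the largest end, number 2 is F⁻.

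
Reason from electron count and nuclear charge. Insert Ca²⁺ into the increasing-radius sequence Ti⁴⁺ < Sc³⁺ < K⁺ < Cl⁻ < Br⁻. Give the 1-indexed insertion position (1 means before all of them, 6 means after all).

3

Ti⁴⁺ has 18 e⁻ (Z=22), Sc³⁺ has 18 e⁻ (Z=21), Ca²⁺ has 18 e⁻ (Z=20), K⁺ has 18 e⁻ (Z=19), Cl⁻ has 18 e⁻ (Z=17), Br⁻ has 36 e⁻ (Z=35). Ti⁴⁺ < Sc³⁺ (both 18 e⁻, Z=22>21); Sc³⁺ < Ca²⁺ (both 18 e⁻, Z=21>20); Ca²⁺ < K⁺ (both 18 e⁻, Z=20>19); K⁺ < Cl⁻ (both 18 e⁻, Z=19>17); Cl⁻ < Br⁻ (same group, 1 shell fewer).
Merged order: Ti⁴⁺ < Sc³⁺ < Ca²⁺ < K⁺ < Cl⁻ < Br⁻ — Ca²⁺ is number 3.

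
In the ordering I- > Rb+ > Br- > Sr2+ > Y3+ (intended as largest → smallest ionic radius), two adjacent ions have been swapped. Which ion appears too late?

Br-

Compare adjacent ions: Rb+ and Br- share 36 electrons; the higher nuclear charge on Rb (Z=37) contracts it more, so Rb+ < Br- — yet in this decreasing list Rb+ sits before Br-. Nothing else is reversed, so Br- should move one place to the left.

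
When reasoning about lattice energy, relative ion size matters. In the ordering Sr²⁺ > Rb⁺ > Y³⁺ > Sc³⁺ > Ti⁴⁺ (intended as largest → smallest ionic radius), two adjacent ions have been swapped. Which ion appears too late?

Check each adjacent pair. Sr²⁺ and Rb⁺ are reversed: Sr²⁺ and Rb⁺ share 36 electrons; the higher nuclear charge on Sr (Z=38) contracts it more, so Sr²⁺ < Rb⁺. No other neighbouring pair contradicts the periodic trends, so Rb⁺ is the ion listed too late.

Rb⁺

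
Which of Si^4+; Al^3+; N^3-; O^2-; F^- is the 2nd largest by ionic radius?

All of these have 10 electrons (isoelectronic). With the same electron cloud, the ion with the most protons pulls it in tightest. Nuclear charges: Si^4+ (Z=14), Al^3+ (Z=13), F^- (Z=9), O^2- (Z=8), N^3- (Z=7). Highest Z is smallest.
So the order is Si^4+ < Al^3+ < F^- < O^2- < N^3-; the 2nd-largest ion is O^2-.

O^2-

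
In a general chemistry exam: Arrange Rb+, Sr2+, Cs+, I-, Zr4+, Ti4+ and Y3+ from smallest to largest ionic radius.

Work out protons and electrons: Ti4+: 18 e⁻, Z=22, Zr4+: 36 e⁻, Z=40, Y3+: 36 e⁻, Z=39, Sr2+: 36 e⁻, Z=38, Rb+: 36 e⁻, Z=37, Cs+: 54 e⁻, Z=55, I-: 54 e⁻, Z=53. Ti4+ < Zr4+ (same group, 1 shell fewer); Zr4+ < Y3+ (both 36 e⁻, Z=40>39); Y3+ < Sr2+ (both 36 e⁻, Z=39>38); Sr2+ < Rb+ (isoelectronic, higher Z=38 is smaller); Rb+ < Cs+ (same group, 1 shell fewer); Cs+ < I- (both 54 e⁻, Z=55>53).

Ti4+ < Zr4+ < Y3+ < Sr2+ < Rb+ < Cs+ < I-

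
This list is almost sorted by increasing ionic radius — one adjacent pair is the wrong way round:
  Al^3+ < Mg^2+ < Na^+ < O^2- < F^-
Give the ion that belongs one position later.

O^2-

Compare adjacent ions: both have 10 electrons but Z(F)=9 > Z(O)=8, so F^- should be the smaller of the two — yet in this increasing list O^2- sits before F^-. Nothing else is reversed, so O^2- should move one place to the right.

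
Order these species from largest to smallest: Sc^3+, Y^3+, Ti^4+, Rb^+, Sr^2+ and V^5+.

Rb^+ > Sr^2+ > Y^3+ > Sc^3+ > Ti^4+ > V^5+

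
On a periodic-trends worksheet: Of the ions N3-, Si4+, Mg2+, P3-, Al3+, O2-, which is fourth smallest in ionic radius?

Work out protons and electrons: Si4+: 10 e⁻, Z=14, Al3+: 10 e⁻, Z=13, Mg2+: 10 e⁻, Z=12, O2-: 10 e⁻, Z=8, N3-: 10 e⁻, Z=7, P3-: 18 e⁻, Z=15. Si4+ < Al3+ (isoelectronic, higher Z=14 is smaller); Al3+ < Mg2+ (both 10 e⁻, Z=13>12); Mg2+ < O2- (both 10 e⁻, Z=12>8); O2- < N3- (both 10 e⁻, Z=8>7); N3- < P3- (same group, 1 shell fewer).
That gives Si4+ < Al3+ < Mg2+ < O2- < N3- < P3-. From the smallest end, number 4 is O2-.

O2-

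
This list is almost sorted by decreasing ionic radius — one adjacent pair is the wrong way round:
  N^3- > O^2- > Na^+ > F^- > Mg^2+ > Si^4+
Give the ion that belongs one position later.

Scanning neighbour by neighbour, only Na^+/F^- violates a trend: both have 10 electrons but Z(Na)=11 > Z(F)=9, so Na^+ should be the smaller of the two. That makes Na^+ the one sitting a position early relative to where it belongs.

Na^+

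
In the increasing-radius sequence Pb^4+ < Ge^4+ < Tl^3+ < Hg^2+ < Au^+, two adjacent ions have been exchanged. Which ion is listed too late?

Ge^4+

Check each adjacent pair. Pb^4+ and Ge^4+ are reversed: Ge^4+ and Pb^4+ are in one column with the same charge; the lighter period-4 ion has 2 fewer shells and is smaller. No other neighbouring pair contradicts the periodic trends, so Ge^4+ is the ion listed too late.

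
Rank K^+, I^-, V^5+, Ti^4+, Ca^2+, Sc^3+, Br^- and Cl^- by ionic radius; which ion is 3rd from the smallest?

Tabulating Z and e⁻: V^5+ has 18 e⁻ (Z=23), Ti^4+ has 18 e⁻ (Z=22), Sc^3+ has 18 e⁻ (Z=21), Ca^2+ has 18 e⁻ (Z=20), K^+ has 18 e⁻ (Z=19), Cl^- has 18 e⁻ (Z=17), Br^- has 36 e⁻ (Z=35), I^- has 54 e⁻ (Z=53). V^5+ < Ti^4+ (both 18 e⁻, Z=23>22); Ti^4+ < Sc^3+ (both 18 e⁻, Z=22>21); Sc^3+ < Ca^2+ (both 18 e⁻, Z=21>20); Ca^2+ < K^+ (isoelectronic, higher Z=20 is smaller); K^+ < Cl^- (isoelectronic, higher Z=19 is smaller); Cl^- < Br^- (same group, 1 shell fewer); Br^- < I^- (same group, period 4 vs 5).
So the order is V^5+ < Ti^4+ < Sc^3+ < Ca^2+ < K^+ < Cl^- < Br^- < I^-; the 3rd-smallest ion is Sc^3+.

Sc^3+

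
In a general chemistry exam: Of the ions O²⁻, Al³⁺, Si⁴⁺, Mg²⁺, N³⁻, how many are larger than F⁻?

2

All of these have 10 electrons (isoelectronic). With the same electron cloud, the ion with the most protons pulls it in tightest. Nuclear charges: Si⁴⁺ (Z=14), Al³⁺ (Z=13), Mg²⁺ (Z=12), F⁻ (Z=9), O²⁻ (Z=8), N³⁻ (Z=7). Highest Z is smallest.
Placing each against F⁻: smaller — Si⁴⁺, Al³⁺, Mg²⁺; larger — O²⁻, N³⁻. Count: 2.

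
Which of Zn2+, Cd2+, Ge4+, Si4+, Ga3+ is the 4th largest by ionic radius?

Ge4+

First list Z and electron count for each: Si4+ has 10 e⁻ (Z=14), Ge4+ has 28 e⁻ (Z=32), Ga3+ has 28 e⁻ (Z=31), Zn2+ has 28 e⁻ (Z=30), Cd2+ has 46 e⁻ (Z=48). Si4+ < Ge4+ (same group, 1 shell fewer); Ge4+ < Ga3+ (isoelectronic, higher Z=32 is smaller); Ga3+ < Zn2+ (isoelectronic, higher Z=31 is smaller); Zn2+ < Cd2+ (same group, 1 shell fewer).
Full ascending order: Si4+ < Ge4+ < Ga3+ < Zn2+ < Cd2+. Counting from the largest, position 4 is Ge4+.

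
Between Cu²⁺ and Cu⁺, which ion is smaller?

These are all Cu ions. Removing more electrons (higher positive charge) pulls the remaining electrons in closer, so Cu²⁺ is smallest and Cu⁺ is largest.

Cu²⁺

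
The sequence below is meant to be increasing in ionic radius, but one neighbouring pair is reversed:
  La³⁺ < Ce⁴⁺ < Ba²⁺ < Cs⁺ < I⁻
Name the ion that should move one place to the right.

Compare adjacent ions: Ce⁴⁺ and La³⁺ share 54 electrons; the higher nuclear charge on Ce (Z=58) contracts it more, so Ce⁴⁺ < La³⁺ — yet in this increasing list La³⁺ sits before Ce⁴⁺. Nothing else is reversed, so La³⁺ should move one place to the right.

La³⁺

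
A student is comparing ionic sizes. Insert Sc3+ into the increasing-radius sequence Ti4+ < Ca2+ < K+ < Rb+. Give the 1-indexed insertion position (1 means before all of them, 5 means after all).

2

Electron counts and nuclear charges: Ti4+ (Z=22, 18 e⁻), Sc3+ (Z=21, 18 e⁻), Ca2+ (Z=20, 18 e⁻), K+ (Z=19, 18 e⁻), Rb+ (Z=37, 36 e⁻). Ti4+ < Sc3+ (both 18 e⁻, Z=22>21); Sc3+ < Ca2+ (both 18 e⁻, Z=21>20); Ca2+ < K+ (isoelectronic, higher Z=20 is smaller); K+ < Rb+ (same group, period 4 vs 5).
With Sc3+ included the full order is Ti4+ < Sc3+ < Ca2+ < K+ < Rb+, so it takes position 2.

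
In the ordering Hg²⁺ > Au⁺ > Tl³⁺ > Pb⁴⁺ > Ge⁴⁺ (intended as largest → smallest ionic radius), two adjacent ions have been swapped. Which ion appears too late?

The pair Hg²⁺, Au⁺ is the wrong way round — Hg²⁺ and Au⁺ share 78 electrons; the higher nuclear charge on Hg (Z=80) contracts it more, so Hg²⁺ < Au⁺. All other adjacent pairs agree with periodic trends, so Au⁺ is the misplaced ion.

Au⁺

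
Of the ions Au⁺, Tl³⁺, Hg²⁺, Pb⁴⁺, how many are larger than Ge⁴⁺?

4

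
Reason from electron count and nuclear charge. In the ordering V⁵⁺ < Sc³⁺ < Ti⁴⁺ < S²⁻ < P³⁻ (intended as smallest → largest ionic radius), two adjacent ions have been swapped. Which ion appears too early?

Check each adjacent pair. Sc³⁺ and Ti⁴⁺ are reversed: they are isoelectronic (18 e⁻) and Ti has more protons than Sc (22 vs 21), making Ti⁴⁺ smaller. No other neighbouring pair contradicts the periodic trends, so Sc³⁺ is the ion listed too early.

Sc³⁺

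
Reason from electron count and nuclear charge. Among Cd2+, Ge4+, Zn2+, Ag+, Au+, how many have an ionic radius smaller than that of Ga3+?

Electron counts and nuclear charges: Ge4+ (Z=32, 28 e⁻), Ga3+ (Z=31, 28 e⁻), Zn2+ (Z=30, 28 e⁻), Cd2+ (Z=48, 46 e⁻), Ag+ (Z=47, 46 e⁻), Au+ (Z=79, 78 e⁻). Ge4+ < Ga3+ (both 28 e⁻, Z=32>31); Ga3+ < Zn2+ (both 28 e⁻, Z=31>30); Zn2+ < Cd2+ (same group, period 4 vs 5); Cd2+ < Ag+ (both 46 e⁻, Z=48>47); Ag+ < Au+ (same group, period 5 vs 6).
Placing each against Ga3+: smaller — Ge4+; larger — Zn2+, Cd2+, Ag+, Au+. That's 1.

1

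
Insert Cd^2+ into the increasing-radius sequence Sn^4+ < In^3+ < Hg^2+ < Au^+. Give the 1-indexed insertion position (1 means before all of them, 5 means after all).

3

Electron counts and nuclear charges: Sn^4+ has 46 e⁻ (Z=50), In^3+ has 46 e⁻ (Z=49), Cd^2+ has 46 e⁻ (Z=48), Hg^2+ has 78 e⁻ (Z=80), Au^+ has 78 e⁻ (Z=79). Sn^4+ < In^3+ (both 46 e⁻, Z=50>49); In^3+ < Cd^2+ (isoelectronic, higher Z=49 is smaller); Cd^2+ < Hg^2+ (same group, 1 shell fewer); Hg^2+ < Au^+ (isoelectronic, higher Z=80 is smaller).
With Cd^2+ included the full order is Sn^4+ < In^3+ < Cd^2+ < Hg^2+ < Au^+, so it takes position 3.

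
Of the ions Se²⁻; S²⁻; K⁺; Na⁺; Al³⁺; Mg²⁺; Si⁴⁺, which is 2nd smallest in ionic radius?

Al³⁺

Work out protons and electrons: Si⁴⁺ has 10 e⁻ (Z=14), Al³⁺ has 10 e⁻ (Z=13), Mg²⁺ has 10 e⁻ (Z=12), Na⁺ has 10 e⁻ (Z=11), K⁺ has 18 e⁻ (Z=19), S²⁻ has 18 e⁻ (Z=16), Se²⁻ has 36 e⁻ (Z=34). Si⁴⁺ < Al³⁺ (both 10 e⁻, Z=14>13); Al³⁺ < Mg²⁺ (both 10 e⁻, Z=13>12); Mg²⁺ < Na⁺ (isoelectronic, higher Z=12 is smaller); Na⁺ < K⁺ (same group, 1 shell fewer); K⁺ < S²⁻ (both 18 e⁻, Z=19>16); S²⁻ < Se²⁻ (same group, period 3 vs 4).
Ordering: Si⁴⁺ < Al³⁺ < Mg²⁺ < Na⁺ < K⁺ < S²⁻ < Se²⁻. The 2nd smallest is Al³⁺.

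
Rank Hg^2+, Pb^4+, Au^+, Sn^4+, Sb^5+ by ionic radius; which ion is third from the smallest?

Tabulating Z and e⁻: Sb^5+: 46 e⁻, Z=51, Sn^4+: 46 e⁻, Z=50, Pb^4+: 78 e⁻, Z=82, Hg^2+: 78 e⁻, Z=80, Au^+: 78 e⁻, Z=79. Sb^5+ < Sn^4+ (isoelectronic, higher Z=51 is smaller); Sn^4+ < Pb^4+ (same group, 1 shell fewer); Pb^4+ < Hg^2+ (isoelectronic, higher Z=82 is smaller); Hg^2+ < Au^+ (isoelectronic, higher Z=80 is smaller).
Ordering: Sb^5+ < Sn^4+ < Pb^4+ < Hg^2+ < Au^+. The third smallest is Pb^4+.

Pb^4+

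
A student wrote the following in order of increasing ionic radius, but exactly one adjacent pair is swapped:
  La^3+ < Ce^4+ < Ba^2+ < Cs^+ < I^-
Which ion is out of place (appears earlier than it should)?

La^3+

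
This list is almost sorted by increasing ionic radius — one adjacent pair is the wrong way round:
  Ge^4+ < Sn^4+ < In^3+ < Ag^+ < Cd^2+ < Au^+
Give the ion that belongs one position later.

Ag^+

Scanning neighbour by neighbour, only Ag^+/Cd^2+ violates a trend: Cd^2+ and Ag^+ share 46 electrons; the higher nuclear charge on Cd (Z=48) contracts it more, so Cd^2+ < Ag^+. That makes Ag^+ the one sitting a position early relative to where it belongs.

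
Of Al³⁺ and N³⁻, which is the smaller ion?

Each ion has 10 electrons. The ranking follows nuclear charge in reverse — greater Z gives a smaller radius. Al³⁺ (Z=13), N³⁻ (Z=7).

Al³⁺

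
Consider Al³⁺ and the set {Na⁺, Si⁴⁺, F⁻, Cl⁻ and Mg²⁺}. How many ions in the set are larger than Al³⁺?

Electron counts and nuclear charges: Si⁴⁺: 10 e⁻, Z=14, Al³⁺: 10 e⁻, Z=13, Mg²⁺: 10 e⁻, Z=12, Na⁺: 10 e⁻, Z=11, F⁻: 10 e⁻, Z=9, Cl⁻: 18 e⁻, Z=17. Si⁴⁺ < Al³⁺ (both 10 e⁻, Z=14>13); Al³⁺ < Mg²⁺ (both 10 e⁻, Z=13>12); Mg²⁺ < Na⁺ (isoelectronic, higher Z=12 is smaller); Na⁺ < F⁻ (both 10 e⁻, Z=11>9); F⁻ < Cl⁻ (same group, 1 shell fewer).
Placing each against Al³⁺: smaller — Si⁴⁺; larger — Mg²⁺, Na⁺, F⁻, Cl⁻. Count: 4.

4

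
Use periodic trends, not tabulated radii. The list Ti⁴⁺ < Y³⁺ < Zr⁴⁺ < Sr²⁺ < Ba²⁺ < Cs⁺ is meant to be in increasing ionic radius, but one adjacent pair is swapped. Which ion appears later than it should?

The pair Y³⁺, Zr⁴⁺ is the wrong way round — they are isoelectronic (36 e⁻) and Zr has more protons than Y (40 vs 39), making Zr⁴⁺ smaller. All other adjacent pairs agree with periodic trends, so Zr⁴⁺ is the misplaced ion.

Zr⁴⁺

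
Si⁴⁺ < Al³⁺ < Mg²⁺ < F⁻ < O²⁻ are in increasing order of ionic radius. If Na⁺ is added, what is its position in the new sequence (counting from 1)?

These species are isoelectronic with 10 electrons. The only difference is the number of protons: Si⁴⁺ (Z=14), Al³⁺ (Z=13), Mg²⁺ (Z=12), Na⁺ (Z=11), F⁻ (Z=9), O²⁻ (Z=8). The strongest nuclear pull (Si⁴⁺) gives the smallest ion.
The complete sequence is Si⁴⁺ < Al³⁺ < Mg²⁺ < Na⁺ < F⁻ < O²⁻. Na⁺ sits at position 4.

4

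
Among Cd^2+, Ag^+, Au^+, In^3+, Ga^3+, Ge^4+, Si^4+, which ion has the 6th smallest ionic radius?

Electron counts and nuclear charges: Si^4+: 10 e⁻, Z=14, Ge^4+: 28 e⁻, Z=32, Ga^3+: 28 e⁻, Z=31, In^3+: 46 e⁻, Z=49, Cd^2+: 46 e⁻, Z=48, Ag^+: 46 e⁻, Z=47, Au^+: 78 e⁻, Z=79. Si^4+ < Ge^4+ (same group, 1 shell fewer); Ge^4+ < Ga^3+ (both 28 e⁻, Z=32>31); Ga^3+ < In^3+ (same group, period 4 vs 5); In^3+ < Cd^2+ (isoelectronic, higher Z=49 is smaller); Cd^2+ < Ag^+ (isoelectronic, higher Z=48 is smaller); Ag^+ < Au^+ (same group, period 5 vs 6).
That gives Si^4+ < Ge^4+ < Ga^3+ < In^3+ < Cd^2+ < Ag^+ < Au^+. From the smallest end, number 6 is Ag^+.

Ag^+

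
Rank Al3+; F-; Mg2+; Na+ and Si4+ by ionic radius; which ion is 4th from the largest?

Al3+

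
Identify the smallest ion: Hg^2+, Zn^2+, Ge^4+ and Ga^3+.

Tabulating Z and e⁻: Ge^4+ has 28 e⁻ (Z=32), Ga^3+ has 28 e⁻ (Z=31), Zn^2+ has 28 e⁻ (Z=30), Hg^2+ has 78 e⁻ (Z=80). Ge^4+ < Ga^3+ (both 28 e⁻, Z=32>31); Ga^3+ < Zn^2+ (both 28 e⁻, Z=31>30); Zn^2+ < Hg^2+ (same group, 2 shells fewer).

Ge^4+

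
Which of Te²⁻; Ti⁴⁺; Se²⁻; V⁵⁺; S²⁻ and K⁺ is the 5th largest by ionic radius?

First list Z and electron count for each: V⁵⁺ (Z=23, 18 e⁻), Ti⁴⁺ (Z=22, 18 e⁻), K⁺ (Z=19, 18 e⁻), S²⁻ (Z=16, 18 e⁻), Se²⁻ (Z=34, 36 e⁻), Te²⁻ (Z=52, 54 e⁻). V⁵⁺ < Ti⁴⁺ (both 18 e⁻, Z=23>22); Ti⁴⁺ < K⁺ (isoelectronic, higher Z=22 is smaller); K⁺ < S²⁻ (both 18 e⁻, Z=19>16); S²⁻ < Se²⁻ (same group, period 3 vs 4); Se²⁻ < Te²⁻ (same group, period 4 vs 5).
Ordering: V⁵⁺ < Ti⁴⁺ < K⁺ < S²⁻ < Se²⁻ < Te²⁻. The 5th largest is Ti⁴⁺.

Ti⁴⁺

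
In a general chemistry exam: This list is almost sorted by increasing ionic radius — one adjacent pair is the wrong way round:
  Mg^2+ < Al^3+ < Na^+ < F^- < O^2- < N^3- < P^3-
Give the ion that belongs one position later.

Mg^2+

Compare adjacent ions: Al^3+ and Mg^2+ share 10 electrons; the higher nuclear charge on Al (Z=13) contracts it more, so Al^3+ < Mg^2+ — yet in this increasing list Mg^2+ sits before Al^3+. Nothing else is reversed, so Mg^2+ should move one place to the right.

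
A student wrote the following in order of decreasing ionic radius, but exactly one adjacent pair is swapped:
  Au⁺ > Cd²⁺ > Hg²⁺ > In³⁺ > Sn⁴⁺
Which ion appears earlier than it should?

Cd²⁺

Scanning neighbour by neighbour, only Cd²⁺/Hg²⁺ violates a trend: Cd²⁺ and Hg²⁺ are in one column with the same charge; the lighter period-5 ion has one fewer shell and is smaller. That makes Cd²⁺ the one sitting a position early relative to where it belongs.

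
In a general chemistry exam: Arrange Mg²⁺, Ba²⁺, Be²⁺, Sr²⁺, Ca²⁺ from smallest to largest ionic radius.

Be²⁺ < Mg²⁺ < Ca²⁺ < Sr²⁺ < Ba²⁺

Same group, same charge. Going down the group adds an extra shell of electrons, so the ion gets larger: Be²⁺ is highest in the group and smallest.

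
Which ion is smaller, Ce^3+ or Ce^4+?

Ce^4+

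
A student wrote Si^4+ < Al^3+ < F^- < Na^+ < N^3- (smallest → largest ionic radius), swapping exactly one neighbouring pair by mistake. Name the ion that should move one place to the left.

Na^+

The pair F^-, Na^+ is the wrong way round — both have 10 electrons but Z(Na)=11 > Z(F)=9, so Na^+ should be the smaller of the two. All other adjacent pairs agree with periodic trends, so Na^+ is the misplaced ion.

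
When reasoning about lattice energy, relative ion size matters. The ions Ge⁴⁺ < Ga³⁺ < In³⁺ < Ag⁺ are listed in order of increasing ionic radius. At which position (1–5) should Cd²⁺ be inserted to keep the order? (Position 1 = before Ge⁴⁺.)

4

Work out protons and electrons: Ge⁴⁺ has 28 e⁻ (Z=32), Ga³⁺ has 28 e⁻ (Z=31), In³⁺ has 46 e⁻ (Z=49), Cd²⁺ has 46 e⁻ (Z=48), Ag⁺ has 46 e⁻ (Z=47). Ge⁴⁺ < Ga³⁺ (both 28 e⁻, Z=32>31); Ga³⁺ < In³⁺ (same group, 1 shell fewer); In³⁺ < Cd²⁺ (both 46 e⁻, Z=49>48); Cd²⁺ < Ag⁺ (isoelectronic, higher Z=48 is smaller).
Putting Cd²⁺ in gives Ge⁴⁺ < Ga³⁺ < In³⁺ < Cd²⁺ < Ag⁺; it lands at slot 4.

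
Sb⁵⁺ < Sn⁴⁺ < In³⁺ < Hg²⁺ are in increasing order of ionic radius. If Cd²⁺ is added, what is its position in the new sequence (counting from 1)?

Electron counts and nuclear charges: Sb⁵⁺: 46 e⁻, Z=51, Sn⁴⁺: 46 e⁻, Z=50, In³⁺: 46 e⁻, Z=49, Cd²⁺: 46 e⁻, Z=48, Hg²⁺: 78 e⁻, Z=80. Sb⁵⁺ < Sn⁴⁺ (isoelectronic, higher Z=51 is smaller); Sn⁴⁺ < In³⁺ (isoelectronic, higher Z=50 is smaller); In³⁺ < Cd²⁺ (both 46 e⁻, Z=49>48); Cd²⁺ < Hg²⁺ (same group, period 5 vs 6).
The complete sequence is Sb⁵⁺ < Sn⁴⁺ < In³⁺ < Cd²⁺ < Hg²⁺. Cd²⁺ sits at position 4.

4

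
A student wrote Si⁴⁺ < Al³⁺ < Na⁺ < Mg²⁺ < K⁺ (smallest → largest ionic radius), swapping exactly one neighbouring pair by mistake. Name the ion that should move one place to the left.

Compare adjacent ions: Mg²⁺ and Na⁺ share 10 electrons; the higher nuclear charge on Mg (Z=12) contracts it more, so Mg²⁺ < Na⁺ — yet in this increasing list Na⁺ sits before Mg²⁺. Nothing else is reversed, so Mg²⁺ should move one place to the left.

Mg²⁺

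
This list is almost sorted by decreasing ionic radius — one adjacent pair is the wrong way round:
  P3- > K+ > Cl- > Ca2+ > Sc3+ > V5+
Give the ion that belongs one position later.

K+

Compare adjacent ions: K+ and Cl- share 18 electrons; the higher nuclear charge on K (Z=19) contracts it more, so K+ < Cl- — yet in this decreasing list K+ sits before Cl-. Nothing else is reversed, so K+ should move one place to the right.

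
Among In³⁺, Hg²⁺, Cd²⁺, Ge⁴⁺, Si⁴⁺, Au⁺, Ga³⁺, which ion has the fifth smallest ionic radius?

Cd²⁺

Tabulating Z and e⁻: Si⁴⁺: 10 e⁻, Z=14, Ge⁴⁺: 28 e⁻, Z=32, Ga³⁺: 28 e⁻, Z=31, In³⁺: 46 e⁻, Z=49, Cd²⁺: 46 e⁻, Z=48, Hg²⁺: 78 e⁻, Z=80, Au⁺: 78 e⁻, Z=79. Si⁴⁺ < Ge⁴⁺ (same group, 1 shell fewer); Ge⁴⁺ < Ga³⁺ (isoelectronic, higher Z=32 is smaller); Ga³⁺ < In³⁺ (same group, period 4 vs 5); In³⁺ < Cd²⁺ (both 46 e⁻, Z=49>48); Cd²⁺ < Hg²⁺ (same group, period 5 vs 6); Hg²⁺ < Au⁺ (both 78 e⁻, Z=80>79).
So the order is Si⁴⁺ < Ge⁴⁺ < Ga³⁺ < In³⁺ < Cd²⁺ < Hg²⁺ < Au⁺; the 5th-smallest ion is Cd²⁺.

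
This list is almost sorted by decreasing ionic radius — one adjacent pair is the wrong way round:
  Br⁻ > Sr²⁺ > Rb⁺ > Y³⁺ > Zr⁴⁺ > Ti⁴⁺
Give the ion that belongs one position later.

Sr²⁺

Check each adjacent pair. Sr²⁺ and Rb⁺ are reversed: Sr²⁺ and Rb⁺ share 36 electrons; the higher nuclear charge on Sr (Z=38) contracts it more, so Sr²⁺ < Rb⁺. No other neighbouring pair contradicts the periodic trends, so Sr²⁺ is the ion listed too early.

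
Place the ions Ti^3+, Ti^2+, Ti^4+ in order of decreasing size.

Ti^2+ > Ti^3+ > Ti^4+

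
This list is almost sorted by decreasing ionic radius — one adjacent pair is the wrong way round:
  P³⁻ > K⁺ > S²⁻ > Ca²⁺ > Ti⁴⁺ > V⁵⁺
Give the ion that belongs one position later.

K⁺

Compare adjacent ions: they are isoelectronic (18 e⁻) and K has more protons than S (19 vs 16), making K⁺ smaller — yet in this decreasing list K⁺ sits before S²⁻. Nothing else is reversed, so K⁺ should move one place to the right.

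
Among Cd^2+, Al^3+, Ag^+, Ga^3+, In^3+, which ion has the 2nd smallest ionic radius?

First list Z and electron count for each: Al^3+ has 10 e⁻ (Z=13), Ga^3+ has 28 e⁻ (Z=31), In^3+ has 46 e⁻ (Z=49), Cd^2+ has 46 e⁻ (Z=48), Ag^+ has 46 e⁻ (Z=47). Al^3+ < Ga^3+ (same group, period 3 vs 4); Ga^3+ < In^3+ (same group, period 4 vs 5); In^3+ < Cd^2+ (both 46 e⁻, Z=49>48); Cd^2+ < Ag^+ (isoelectronic, higher Z=48 is smaller).
Full ascending order: Al^3+ < Ga^3+ < In^3+ < Cd^2+ < Ag^+. Counting from the smallest, position 2 is Ga^3+.

Ga^3+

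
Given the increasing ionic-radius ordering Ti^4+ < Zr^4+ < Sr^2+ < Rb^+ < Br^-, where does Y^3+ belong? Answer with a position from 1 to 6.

Work out protons and electrons: Ti^4+: 18 e⁻, Z=22, Zr^4+: 36 e⁻, Z=40, Y^3+: 36 e⁻, Z=39, Sr^2+: 36 e⁻, Z=38, Rb^+: 36 e⁻, Z=37, Br^-: 36 e⁻, Z=35. Ti^4+ < Zr^4+ (same group, 1 shell fewer); Zr^4+ < Y^3+ (isoelectronic, higher Z=40 is smaller); Y^3+ < Sr^2+ (isoelectronic, higher Z=39 is smaller); Sr^2+ < Rb^+ (isoelectronic, higher Z=38 is smaller); Rb^+ < Br^- (isoelectronic, higher Z=37 is smaller).
Merged order: Ti^4+ < Zr^4+ < Y^3+ < Sr^2+ < Rb^+ < Br^- — Y^3+ is number 3.

3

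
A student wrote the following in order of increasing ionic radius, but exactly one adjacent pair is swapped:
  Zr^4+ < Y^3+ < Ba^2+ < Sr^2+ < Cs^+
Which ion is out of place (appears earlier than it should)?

Check each adjacent pair. Ba^2+ and Sr^2+ are reversed: same group and charge — period 5 sits above period 6, so Sr^2+ is smaller. No other neighbouring pair contradicts the periodic trends, so Ba^2+ is the ion listed too early.

Ba^2+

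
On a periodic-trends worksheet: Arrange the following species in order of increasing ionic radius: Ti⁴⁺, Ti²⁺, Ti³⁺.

Ti⁴⁺ < Ti³⁺ < Ti²⁺

Same element, different charge: the more highly charged cation has fewer electrons and a greater effective nuclear charge per electron, making Ti⁴⁺ the smallest.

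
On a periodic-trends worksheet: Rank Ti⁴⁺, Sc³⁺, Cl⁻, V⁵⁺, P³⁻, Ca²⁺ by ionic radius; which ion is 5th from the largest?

Isoelectronic series (18 e⁻ each). Size is set by nuclear charge: more protons means a smaller ion. V⁵⁺ (Z=23), Ti⁴⁺ (Z=22), Sc³⁺ (Z=21), Ca²⁺ (Z=20), Cl⁻ (Z=17), P³⁻ (Z=15).
Ordering: V⁵⁺ < Ti⁴⁺ < Sc³⁺ < Ca²⁺ < Cl⁻ < P³⁻. The 5th largest is Ti⁴⁺.

Ti⁴⁺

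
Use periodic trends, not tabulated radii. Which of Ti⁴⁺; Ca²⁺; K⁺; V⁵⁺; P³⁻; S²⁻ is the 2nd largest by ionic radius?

Isoelectronic series (18 e⁻ each). Size is set by nuclear charge: more protons means a smaller ion. V⁵⁺ (Z=23), Ti⁴⁺ (Z=22), Ca²⁺ (Z=20), K⁺ (Z=19), S²⁻ (Z=16), P³⁻ (Z=15).
That gives V⁵⁺ < Ti⁴⁺ < Ca²⁺ < K⁺ < S²⁻ < P³⁻. From the largest end, number 2 is S²⁻.

S²⁻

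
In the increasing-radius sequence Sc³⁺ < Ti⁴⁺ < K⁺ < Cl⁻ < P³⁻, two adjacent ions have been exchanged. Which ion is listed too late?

Ti⁴⁺

Compare adjacent ions: both have 18 electrons but Z(Ti)=22 > Z(Sc)=21, so Ti⁴⁺ should be the smaller of the two — yet in this increasing list Sc³⁺ sits before Ti⁴⁺. Nothing else is reversed, so Ti⁴⁺ should move one place to the left.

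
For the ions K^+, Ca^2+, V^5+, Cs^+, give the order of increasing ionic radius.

V^5+ < Ca^2+ < K^+ < Cs^+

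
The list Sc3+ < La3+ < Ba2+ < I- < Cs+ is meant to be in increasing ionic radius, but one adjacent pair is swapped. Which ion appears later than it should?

Cs+

Scanning neighbour by neighbour, only I-/Cs+ violates a trend: both have 54 electrons but Z(Cs)=55 > Z(I)=53, so Cs+ should be the smaller of the two. That makes Cs+ the one sitting a position late relative to where it belongs.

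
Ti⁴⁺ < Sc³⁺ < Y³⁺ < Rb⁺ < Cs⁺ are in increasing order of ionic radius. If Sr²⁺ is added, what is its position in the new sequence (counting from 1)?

4

Electron counts and nuclear charges: Ti⁴⁺ (Z=22, 18 e⁻), Sc³⁺ (Z=21, 18 e⁻), Y³⁺ (Z=39, 36 e⁻), Sr²⁺ (Z=38, 36 e⁻), Rb⁺ (Z=37, 36 e⁻), Cs⁺ (Z=55, 54 e⁻). Ti⁴⁺ < Sc³⁺ (isoelectronic, higher Z=22 is smaller); Sc³⁺ < Y³⁺ (same group, 1 shell fewer); Y³⁺ < Sr²⁺ (isoelectronic, higher Z=39 is smaller); Sr²⁺ < Rb⁺ (both 36 e⁻, Z=38>37); Rb⁺ < Cs⁺ (same group, period 5 vs 6).
With Sr²⁺ included the full order is Ti⁴⁺ < Sc³⁺ < Y³⁺ < Sr²⁺ < Rb⁺ < Cs⁺, so it takes position 4.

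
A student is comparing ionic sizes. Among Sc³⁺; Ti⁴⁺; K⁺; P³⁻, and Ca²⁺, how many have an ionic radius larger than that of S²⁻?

All of these have 18 electrons (isoelectronic). With the same electron cloud, the ion with the most protons pulls it in tightest. Nuclear charges: Ti⁴⁺ (Z=22), Sc³⁺ (Z=21), Ca²⁺ (Z=20), K⁺ (Z=19), S²⁻ (Z=16), P³⁻ (Z=15). Highest Z is smallest.
Overall: Ti⁴⁺ < Sc³⁺ < Ca²⁺ < K⁺ < S²⁻ < P³⁻. S²⁻ has 4 below it and 1 above. Count: 1.

1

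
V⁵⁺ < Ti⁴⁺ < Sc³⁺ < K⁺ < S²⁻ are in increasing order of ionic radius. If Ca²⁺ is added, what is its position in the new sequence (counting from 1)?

All of these have 18 electrons (isoelectronic). With the same electron cloud, the ion with the most protons pulls it in tightest. Nuclear charges: V⁵⁺ (Z=23), Ti⁴⁺ (Z=22), Sc³⁺ (Z=21), Ca²⁺ (Z=20), K⁺ (Z=19), S²⁻ (Z=16). Highest Z is smallest.
The complete sequence is V⁵⁺ < Ti⁴⁺ < Sc³⁺ < Ca²⁺ < K⁺ < S²⁻. Ca²⁺ sits at position 4.

4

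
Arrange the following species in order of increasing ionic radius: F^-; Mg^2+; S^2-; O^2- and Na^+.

Mg^2+ < Na^+ < F^- < O^2- < S^2-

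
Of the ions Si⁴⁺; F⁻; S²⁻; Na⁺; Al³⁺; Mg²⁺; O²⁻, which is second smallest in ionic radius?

Work out protons and electrons: Si⁴⁺ has 10 e⁻ (Z=14), Al³⁺ has 10 e⁻ (Z=13), Mg²⁺ has 10 e⁻ (Z=12), Na⁺ has 10 e⁻ (Z=11), F⁻ has 10 e⁻ (Z=9), O²⁻ has 10 e⁻ (Z=8), S²⁻ has 18 e⁻ (Z=16). Si⁴⁺ < Al³⁺ (both 10 e⁻, Z=14>13); Al³⁺ < Mg²⁺ (both 10 e⁻, Z=13>12); Mg²⁺ < Na⁺ (both 10 e⁻, Z=12>11); Na⁺ < F⁻ (isoelectronic, higher Z=11 is smaller); F⁻ < O²⁻ (both 10 e⁻, Z=9>8); O²⁻ < S²⁻ (same group, period 2 vs 3).
That gives Si⁴⁺ < Al³⁺ < Mg²⁺ < Na⁺ < F⁻ < O²⁻ < S²⁻. From the smallest end, number 2 is Al³⁺.

Al³⁺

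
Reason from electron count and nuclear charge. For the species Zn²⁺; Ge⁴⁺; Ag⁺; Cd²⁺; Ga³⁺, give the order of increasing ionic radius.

Ge⁴⁺ < Ga³⁺ < Zn²⁺ < Cd²⁺ < Ag⁺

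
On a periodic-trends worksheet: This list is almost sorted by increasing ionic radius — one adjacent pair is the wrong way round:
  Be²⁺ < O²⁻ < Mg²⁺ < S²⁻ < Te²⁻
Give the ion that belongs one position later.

Compare adjacent ions: they are isoelectronic (10 e⁻) and Mg has more protons than O (12 vs 8), making Mg²⁺ smaller — yet in this increasing list O²⁻ sits before Mg²⁺. Nothing else is reversed, so O²⁻ should move one place to the right.

O²⁻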